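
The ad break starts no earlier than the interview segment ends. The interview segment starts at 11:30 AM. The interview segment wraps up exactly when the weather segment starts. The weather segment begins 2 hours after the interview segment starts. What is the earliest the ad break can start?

1:30 PM

The weather segment starts at 11:30 AM + 120 min = 1:30 PM.
So the interview segment ends at 1:30 PM.
The ad break is bounded by the interview segment, so the earliest it can start is 1:30 PM.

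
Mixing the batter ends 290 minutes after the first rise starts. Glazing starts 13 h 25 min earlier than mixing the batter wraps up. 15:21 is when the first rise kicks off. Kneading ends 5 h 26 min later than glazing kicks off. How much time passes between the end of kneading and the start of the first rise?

Mixing the batter ends at 15:21 + 290 min = 20:11.
Glazing starts at 20:11 − 805 min = 06:46.
Kneading ends at 06:46 + 326 min = 12:12.
From 12:12 to 15:21 is 3 hours 9 minutes.

3 hours 9 minutes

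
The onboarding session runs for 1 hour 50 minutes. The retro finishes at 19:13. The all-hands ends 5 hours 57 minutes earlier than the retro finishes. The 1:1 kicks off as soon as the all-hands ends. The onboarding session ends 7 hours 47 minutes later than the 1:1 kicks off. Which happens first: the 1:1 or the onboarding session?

the 1:1

The all-hands ends at 19:13 − 357 min = 13:16.
So the 1:1 starts at 13:16.
The onboarding session ends at 13:16 + 467 min = 21:03.
The onboarding session starts at 21:03 − 110 min = 19:13.
The 1:1 starts at 13:16 and the onboarding session starts at 19:13, so the 1:1 is first.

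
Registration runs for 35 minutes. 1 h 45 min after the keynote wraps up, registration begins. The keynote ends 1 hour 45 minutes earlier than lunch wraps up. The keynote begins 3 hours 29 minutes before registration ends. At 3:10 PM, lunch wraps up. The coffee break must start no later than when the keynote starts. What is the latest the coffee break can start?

12:16 PM

The keynote ends at 3:10 PM − 105 min = 1:25 PM.
Registration starts at 1:25 PM + 105 min = 3:10 PM.
Registration ends at 3:10 PM + 35 min = 3:45 PM.
The keynote starts at 3:45 PM − 209 min = 12:16 PM.
The coffee break is bounded by the keynote, so the latest it can start is 12:16 PM.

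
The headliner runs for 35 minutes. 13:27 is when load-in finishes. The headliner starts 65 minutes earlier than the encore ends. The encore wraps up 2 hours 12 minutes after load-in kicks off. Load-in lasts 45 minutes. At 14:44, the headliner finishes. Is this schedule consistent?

No

Load-in starts at 13:27 − 45 min = 12:42.
The encore ends at 12:42 + 132 min = 14:54.
The headliner starts at 14:54 − 65 min = 13:49.
The headliner ends at 13:49 + 35 min = 14:24.
But the headliner is also said to end at 14:44 — a 20-minute conflict.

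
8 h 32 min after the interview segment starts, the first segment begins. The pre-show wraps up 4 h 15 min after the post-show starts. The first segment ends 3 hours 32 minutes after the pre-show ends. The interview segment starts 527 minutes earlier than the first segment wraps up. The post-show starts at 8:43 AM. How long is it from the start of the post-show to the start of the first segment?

7 hours 32 minutes

The pre-show ends at 8:43 AM + 255 min = 12:58 PM.
The first segment ends at 12:58 PM + 212 min = 4:30 PM.
The interview segment starts at 4:30 PM − 527 min = 7:43 AM.
The first segment starts at 7:43 AM + 512 min = 4:15 PM.
From 8:43 AM to 4:15 PM is 7 hours 32 minutes.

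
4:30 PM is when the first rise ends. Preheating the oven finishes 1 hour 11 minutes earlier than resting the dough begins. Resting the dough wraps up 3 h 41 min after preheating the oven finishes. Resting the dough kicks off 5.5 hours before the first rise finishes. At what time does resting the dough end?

1:30 PM

Resting the dough starts at 4:30 PM − 330 min = 11:00 AM.
Preheating the oven ends at 11:00 AM − 71 min = 9:49 AM.
Resting the dough ends at 9:49 AM + 221 min = 1:30 PM.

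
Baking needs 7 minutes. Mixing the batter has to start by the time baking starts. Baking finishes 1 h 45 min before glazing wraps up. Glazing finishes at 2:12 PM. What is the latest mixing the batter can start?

12:20 PM

Baking ends at 2:12 PM − 105 min = 12:27 PM.
Baking starts at 12:27 PM − 7 min = 12:20 PM.
Mixing the batter is bounded by baking, so the latest it can start is 12:20 PM.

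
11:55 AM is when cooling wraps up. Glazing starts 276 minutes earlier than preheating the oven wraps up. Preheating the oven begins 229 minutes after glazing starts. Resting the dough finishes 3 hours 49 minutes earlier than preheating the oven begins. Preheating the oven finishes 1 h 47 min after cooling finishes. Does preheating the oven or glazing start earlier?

Preheating the oven ends at 11:55 AM + 107 min = 1:42 PM.
Glazing starts at 1:42 PM − 276 min = 9:06 AM.
Preheating the oven starts at 9:06 AM + 229 min = 12:55 PM.
Preheating the oven starts at 12:55 PM and glazing starts at 9:06 AM, so glazing is first.

glazing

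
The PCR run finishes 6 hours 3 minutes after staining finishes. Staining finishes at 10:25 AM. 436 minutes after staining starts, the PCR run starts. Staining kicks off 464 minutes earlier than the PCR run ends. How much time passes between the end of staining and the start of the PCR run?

5 h 35 min

The PCR run ends at 10:25 AM + 363 min = 4:28 PM.
Staining starts at 4:28 PM − 464 min = 8:44 AM.
The PCR run starts at 8:44 AM + 436 min = 4:00 PM.
From 10:25 AM to 4:00 PM is 5 h 35 min.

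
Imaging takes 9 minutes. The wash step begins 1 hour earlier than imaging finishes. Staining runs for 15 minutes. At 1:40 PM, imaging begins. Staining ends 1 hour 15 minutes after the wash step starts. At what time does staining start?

Imaging ends at 1:40 PM + 9 min = 1:49 PM.
The wash step starts at 1:49 PM − 60 min = 12:49 PM.
Staining ends at 12:49 PM + 75 min = 2:04 PM.
Staining starts at 2:04 PM − 15 min = 1:49 PM.

1:49 PM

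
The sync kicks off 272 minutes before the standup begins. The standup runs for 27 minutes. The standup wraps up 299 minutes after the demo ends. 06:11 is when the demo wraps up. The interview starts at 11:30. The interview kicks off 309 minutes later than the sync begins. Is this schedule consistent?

The standup ends at 06:11 + 299 min = 11:10.
The standup starts at 11:10 − 27 min = 10:43.
The sync starts at 10:43 − 272 min = 06:11.
The interview starts at 06:11 + 309 min = 11:20.
But the interview is also said to start at 11:30 — a 10-minute conflict.

No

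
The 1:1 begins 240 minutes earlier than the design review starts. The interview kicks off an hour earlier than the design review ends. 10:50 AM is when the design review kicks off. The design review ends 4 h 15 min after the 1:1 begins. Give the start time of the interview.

10:05 AM

The 1:1 starts at 10:50 AM − 240 min = 6:50 AM.
The design review ends at 6:50 AM + 255 min = 11:05 AM.
The interview starts at 11:05 AM − 60 min = 10:05 AM.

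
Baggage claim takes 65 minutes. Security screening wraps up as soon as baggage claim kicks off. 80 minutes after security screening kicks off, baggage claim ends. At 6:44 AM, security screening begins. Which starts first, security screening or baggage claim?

security screening

Baggage claim ends at 6:44 AM + 80 min = 8:04 AM.
Baggage claim starts at 8:04 AM − 65 min = 6:59 AM.
Security screening starts at 6:44 AM and baggage claim starts at 6:59 AM, so security screening is first.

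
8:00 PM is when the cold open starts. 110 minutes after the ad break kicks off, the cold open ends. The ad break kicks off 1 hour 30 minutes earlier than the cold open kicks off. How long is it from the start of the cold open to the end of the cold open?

The ad break starts at 8:00 PM − 90 min = 6:30 PM.
The cold open ends at 6:30 PM + 110 min = 8:20 PM.
From 8:00 PM to 8:20 PM is 20 minutes.

20 minutes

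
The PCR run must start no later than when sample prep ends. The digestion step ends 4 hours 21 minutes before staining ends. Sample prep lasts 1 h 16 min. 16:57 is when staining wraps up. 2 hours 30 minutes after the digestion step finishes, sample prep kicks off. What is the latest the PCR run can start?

The digestion step ends at 16:57 − 261 min = 12:36.
Sample prep starts at 12:36 + 150 min = 15:06.
Sample prep ends at 15:06 + 76 min = 16:22.
The PCR run is bounded by sample prep, so the latest it can start is 16:22.

16:22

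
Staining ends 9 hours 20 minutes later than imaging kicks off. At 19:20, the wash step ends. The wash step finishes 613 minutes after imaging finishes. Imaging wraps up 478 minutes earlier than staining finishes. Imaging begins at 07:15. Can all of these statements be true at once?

No

Staining ends at 07:15 + 560 min = 16:35.
Imaging ends at 16:35 − 478 min = 08:37.
The wash step ends at 08:37 + 613 min = 18:50.
But the wash step is also said to end at 19:20 — a 30-minute conflict.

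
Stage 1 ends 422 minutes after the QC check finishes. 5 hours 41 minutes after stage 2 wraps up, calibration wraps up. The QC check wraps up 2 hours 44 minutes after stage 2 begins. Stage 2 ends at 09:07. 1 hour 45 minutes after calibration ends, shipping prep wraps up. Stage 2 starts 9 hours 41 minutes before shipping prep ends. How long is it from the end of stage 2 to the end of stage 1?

7 h 31 min

Calibration ends at 09:07 + 341 min = 14:48.
Shipping prep ends at 14:48 + 105 min = 16:33.
Stage 2 starts at 16:33 − 581 min = 06:52.
The QC check ends at 06:52 + 164 min = 09:36.
Stage 1 ends at 09:36 + 422 min = 16:38.
From 09:07 to 16:38 is 7 h 31 min.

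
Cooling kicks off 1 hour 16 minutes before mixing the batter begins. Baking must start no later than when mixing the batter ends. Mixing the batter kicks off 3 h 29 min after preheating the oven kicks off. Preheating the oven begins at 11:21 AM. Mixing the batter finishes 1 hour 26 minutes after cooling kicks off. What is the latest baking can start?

3:00 PM

Mixing the batter starts at 11:21 AM + 209 min = 2:50 PM.
Cooling starts at 2:50 PM − 76 min = 1:34 PM.
Mixing the batter ends at 1:34 PM + 86 min = 3:00 PM.
Baking is bounded by mixing the batter, so the latest it can start is 3:00 PM.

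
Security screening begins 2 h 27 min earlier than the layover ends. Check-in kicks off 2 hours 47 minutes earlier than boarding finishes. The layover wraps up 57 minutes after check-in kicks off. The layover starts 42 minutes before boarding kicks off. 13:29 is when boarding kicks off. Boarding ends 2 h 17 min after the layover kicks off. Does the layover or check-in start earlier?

The layover starts at 13:29 − 42 min = 12:47.
Boarding ends at 12:47 + 137 min = 15:04.
Check-in starts at 15:04 − 167 min = 12:17.
The layover starts at 12:47 and check-in starts at 12:17, so check-in is first.

check-in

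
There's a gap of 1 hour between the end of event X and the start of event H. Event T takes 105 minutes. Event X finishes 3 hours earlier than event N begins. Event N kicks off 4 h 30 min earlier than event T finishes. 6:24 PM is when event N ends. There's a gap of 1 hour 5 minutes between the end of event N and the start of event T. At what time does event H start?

Event T starts at 6:24 PM + 65 min = 7:29 PM.
Event T ends at 7:29 PM + 105 min = 9:14 PM.
Event N starts at 9:14 PM − 270 min = 4:44 PM.
Event X ends at 4:44 PM − 180 min = 1:44 PM.
Event H starts at 1:44 PM + 60 min = 2:44 PM.

2:44 PM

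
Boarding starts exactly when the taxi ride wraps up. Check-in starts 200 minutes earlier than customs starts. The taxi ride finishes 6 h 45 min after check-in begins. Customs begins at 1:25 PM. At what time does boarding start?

4:50 PM

Check-in starts at 1:25 PM − 200 min = 10:05 AM.
The taxi ride ends at 10:05 AM + 405 min = 4:50 PM.
So boarding starts at 4:50 PM.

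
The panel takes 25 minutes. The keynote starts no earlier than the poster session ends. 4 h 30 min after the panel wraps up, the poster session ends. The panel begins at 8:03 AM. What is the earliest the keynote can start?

12:58 PM

The panel ends at 8:03 AM + 25 min = 8:28 AM.
The poster session ends at 8:28 AM + 270 min = 12:58 PM.
The keynote is bounded by the poster session, so the earliest it can start is 12:58 PM.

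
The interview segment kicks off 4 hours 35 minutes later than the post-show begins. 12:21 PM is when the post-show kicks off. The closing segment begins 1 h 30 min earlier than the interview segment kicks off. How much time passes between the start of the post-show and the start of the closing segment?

The interview segment starts at 12:21 PM + 275 min = 4:56 PM.
The closing segment starts at 4:56 PM − 90 min = 3:26 PM.
From 12:21 PM to 3:26 PM is 3 h 5 min.

3 h 5 min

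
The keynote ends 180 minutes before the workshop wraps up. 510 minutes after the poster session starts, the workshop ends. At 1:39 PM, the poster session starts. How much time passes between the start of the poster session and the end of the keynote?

The workshop ends at 1:39 PM + 510 min = 10:09 PM.
The keynote ends at 10:09 PM − 180 min = 7:09 PM.
From 1:39 PM to 7:09 PM is 5 h 30 min.

5 h 30 min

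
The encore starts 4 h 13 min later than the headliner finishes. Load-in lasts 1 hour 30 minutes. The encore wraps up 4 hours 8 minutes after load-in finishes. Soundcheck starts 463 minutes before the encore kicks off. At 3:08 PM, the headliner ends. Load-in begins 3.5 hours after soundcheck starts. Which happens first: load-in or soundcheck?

The encore starts at 3:08 PM + 253 min = 7:21 PM.
Soundcheck starts at 7:21 PM − 463 min = 11:38 AM.
Load-in starts at 11:38 AM + 210 min = 3:08 PM.
Load-in starts at 3:08 PM and soundcheck starts at 11:38 AM, so soundcheck is first.

soundcheck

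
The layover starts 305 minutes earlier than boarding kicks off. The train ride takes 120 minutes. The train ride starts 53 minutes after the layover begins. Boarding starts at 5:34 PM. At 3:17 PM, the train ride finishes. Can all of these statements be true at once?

No

The layover starts at 5:34 PM − 305 min = 12:29 PM.
The train ride starts at 12:29 PM + 53 min = 1:22 PM.
The train ride ends at 1:22 PM + 120 min = 3:22 PM.
But the train ride is also said to end at 3:17 PM — a 5-minute conflict.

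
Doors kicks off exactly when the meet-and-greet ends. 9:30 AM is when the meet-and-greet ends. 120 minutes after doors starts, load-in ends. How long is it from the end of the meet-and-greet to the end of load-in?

two hours

Doors starts at 9:30 AM.
Load-in ends at 9:30 AM + 120 min = 11:30 AM.
From 9:30 AM to 11:30 AM is two hours.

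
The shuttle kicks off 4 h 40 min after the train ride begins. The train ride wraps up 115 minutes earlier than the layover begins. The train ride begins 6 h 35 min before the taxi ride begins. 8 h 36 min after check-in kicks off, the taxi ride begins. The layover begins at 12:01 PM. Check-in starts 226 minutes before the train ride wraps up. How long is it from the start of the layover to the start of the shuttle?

60 minutes

The train ride ends at 12:01 PM − 115 min = 10:06 AM.
Check-in starts at 10:06 AM − 226 min = 6:20 AM.
The taxi ride starts at 6:20 AM + 516 min = 2:56 PM.
The train ride starts at 2:56 PM − 395 min = 8:21 AM.
The shuttle starts at 8:21 AM + 280 min = 1:01 PM.
From 12:01 PM to 1:01 PM is 60 minutes.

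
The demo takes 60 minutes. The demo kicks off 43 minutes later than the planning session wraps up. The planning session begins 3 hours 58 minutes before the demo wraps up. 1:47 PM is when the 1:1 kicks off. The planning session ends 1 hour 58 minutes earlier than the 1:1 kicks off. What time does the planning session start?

9:34 AM

The planning session ends at 1:47 PM − 118 min = 11:49 AM.
The demo starts at 11:49 AM + 43 min = 12:32 PM.
The demo ends at 12:32 PM + 60 min = 1:32 PM.
The planning session starts at 1:32 PM − 238 min = 9:34 AM.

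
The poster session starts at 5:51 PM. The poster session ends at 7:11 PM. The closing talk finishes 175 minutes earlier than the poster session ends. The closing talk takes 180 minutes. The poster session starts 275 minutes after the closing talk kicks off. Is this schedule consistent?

Yes

The closing talk ends at 7:11 PM − 175 min = 4:16 PM.
The closing talk starts at 4:16 PM − 180 min = 1:16 PM.
The poster session starts at 1:16 PM + 275 min = 5:51 PM.
That matches the stated 5:51 PM, so the schedule is consistent.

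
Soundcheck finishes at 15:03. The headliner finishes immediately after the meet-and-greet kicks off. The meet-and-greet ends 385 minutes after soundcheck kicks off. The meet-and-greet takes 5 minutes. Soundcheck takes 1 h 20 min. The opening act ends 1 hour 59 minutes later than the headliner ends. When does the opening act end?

22:02

Soundcheck starts at 15:03 − 80 min = 13:43.
The meet-and-greet ends at 13:43 + 385 min = 20:08.
The meet-and-greet starts at 20:08 − 5 min = 20:03.
So the headliner ends at 20:03.
The opening act ends at 20:03 + 119 min = 22:02.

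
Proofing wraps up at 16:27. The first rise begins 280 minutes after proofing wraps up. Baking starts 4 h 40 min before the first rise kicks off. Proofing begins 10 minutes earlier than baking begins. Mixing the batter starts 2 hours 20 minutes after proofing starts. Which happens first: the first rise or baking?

The first rise starts at 16:27 + 280 min = 21:07.
Baking starts at 21:07 − 280 min = 16:27.
The first rise starts at 21:07 and baking starts at 16:27, so baking is first.

baking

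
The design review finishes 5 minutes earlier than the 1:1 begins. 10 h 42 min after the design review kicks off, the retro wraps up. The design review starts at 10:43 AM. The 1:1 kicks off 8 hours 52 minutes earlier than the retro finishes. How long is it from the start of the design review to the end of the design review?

1 hour 45 minutes

The retro ends at 10:43 AM + 642 min = 9:25 PM.
The 1:1 starts at 9:25 PM − 532 min = 12:33 PM.
The design review ends at 12:33 PM − 5 min = 12:28 PM.
From 10:43 AM to 12:28 PM is 1 hour 45 minutes.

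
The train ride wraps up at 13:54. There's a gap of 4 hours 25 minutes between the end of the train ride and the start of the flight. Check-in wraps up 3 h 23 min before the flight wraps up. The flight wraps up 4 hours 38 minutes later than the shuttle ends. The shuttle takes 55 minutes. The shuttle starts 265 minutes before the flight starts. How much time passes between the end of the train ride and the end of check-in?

The flight starts at 13:54 + 265 min = 18:19.
The shuttle starts at 18:19 − 265 min = 13:54.
The shuttle ends at 13:54 + 55 min = 14:49.
The flight ends at 14:49 + 278 min = 19:27.
Check-in ends at 19:27 − 203 min = 16:04.
From 13:54 to 16:04 is 130 minutes.

130 minutes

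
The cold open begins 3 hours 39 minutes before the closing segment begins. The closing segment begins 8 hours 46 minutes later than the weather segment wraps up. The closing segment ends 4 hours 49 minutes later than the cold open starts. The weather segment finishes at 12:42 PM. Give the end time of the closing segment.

The closing segment starts at 12:42 PM + 526 min = 9:28 PM.
The cold open starts at 9:28 PM − 219 min = 5:49 PM.
The closing segment ends at 5:49 PM + 289 min = 10:38 PM.

10:38 PM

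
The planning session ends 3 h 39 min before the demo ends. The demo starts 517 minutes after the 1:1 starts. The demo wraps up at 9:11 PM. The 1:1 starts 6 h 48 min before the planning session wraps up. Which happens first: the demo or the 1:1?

the 1:1

The planning session ends at 9:11 PM − 219 min = 5:32 PM.
The 1:1 starts at 5:32 PM − 408 min = 10:44 AM.
The demo starts at 10:44 AM + 517 min = 7:21 PM.
The demo starts at 7:21 PM and the 1:1 starts at 10:44 AM, so the 1:1 is first.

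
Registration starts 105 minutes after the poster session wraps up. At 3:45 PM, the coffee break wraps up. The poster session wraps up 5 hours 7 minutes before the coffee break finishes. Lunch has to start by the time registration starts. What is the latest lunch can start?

12:23 PM

The poster session ends at 3:45 PM − 307 min = 10:38 AM.
Registration starts at 10:38 AM + 105 min = 12:23 PM.
Lunch is bounded by registration, so the latest it can start is 12:23 PM.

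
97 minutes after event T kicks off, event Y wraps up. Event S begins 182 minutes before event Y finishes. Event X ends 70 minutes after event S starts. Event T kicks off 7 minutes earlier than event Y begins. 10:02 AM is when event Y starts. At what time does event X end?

Event T starts at 10:02 AM − 7 min = 9:55 AM.
Event Y ends at 9:55 AM + 97 min = 11:32 AM.
Event S starts at 11:32 AM − 182 min = 8:30 AM.
Event X ends at 8:30 AM + 70 min = 9:40 AM.

9:40 AM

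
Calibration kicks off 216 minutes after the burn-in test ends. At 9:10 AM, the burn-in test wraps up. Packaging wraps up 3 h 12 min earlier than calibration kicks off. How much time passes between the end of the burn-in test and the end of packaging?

24 minutes

Calibration starts at 9:10 AM + 216 min = 12:46 PM.
Packaging ends at 12:46 PM − 192 min = 9:34 AM.
From 9:10 AM to 9:34 AM is 24 minutes.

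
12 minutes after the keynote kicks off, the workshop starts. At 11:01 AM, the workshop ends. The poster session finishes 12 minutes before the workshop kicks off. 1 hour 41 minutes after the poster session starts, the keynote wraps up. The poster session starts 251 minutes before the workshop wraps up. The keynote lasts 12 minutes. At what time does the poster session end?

The poster session starts at 11:01 AM − 251 min = 6:50 AM.
The keynote ends at 6:50 AM + 101 min = 8:31 AM.
The keynote starts at 8:31 AM − 12 min = 8:19 AM.
The workshop starts at 8:19 AM + 12 min = 8:31 AM.
The poster session ends at 8:31 AM − 12 min = 8:19 AM.

8:19 AM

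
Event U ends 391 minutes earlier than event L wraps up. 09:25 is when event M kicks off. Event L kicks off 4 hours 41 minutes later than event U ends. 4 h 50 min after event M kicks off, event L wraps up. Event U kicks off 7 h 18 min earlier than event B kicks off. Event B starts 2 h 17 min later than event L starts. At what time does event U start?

Event L ends at 09:25 + 290 min = 14:15.
Event U ends at 14:15 − 391 min = 07:44.
Event L starts at 07:44 + 281 min = 12:25.
Event B starts at 12:25 + 137 min = 14:42.
Event U starts at 14:42 − 438 min = 07:24.

07:24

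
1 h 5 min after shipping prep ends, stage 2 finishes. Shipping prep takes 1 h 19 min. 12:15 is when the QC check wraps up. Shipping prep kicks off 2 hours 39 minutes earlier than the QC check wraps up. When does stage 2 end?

Shipping prep starts at 12:15 − 159 min = 09:36.
Shipping prep ends at 09:36 + 79 min = 10:55.
Stage 2 ends at 10:55 + 65 min = 12:00.

12:00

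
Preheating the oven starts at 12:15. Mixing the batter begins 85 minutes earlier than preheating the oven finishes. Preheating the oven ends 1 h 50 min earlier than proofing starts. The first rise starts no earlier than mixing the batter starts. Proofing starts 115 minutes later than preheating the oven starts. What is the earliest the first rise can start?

10:55

Proofing starts at 12:15 + 115 min = 14:10.
Preheating the oven ends at 14:10 − 110 min = 12:20.
Mixing the batter starts at 12:20 − 85 min = 10:55.
The first rise is bounded by mixing the batter, so the earliest it can start is 10:55.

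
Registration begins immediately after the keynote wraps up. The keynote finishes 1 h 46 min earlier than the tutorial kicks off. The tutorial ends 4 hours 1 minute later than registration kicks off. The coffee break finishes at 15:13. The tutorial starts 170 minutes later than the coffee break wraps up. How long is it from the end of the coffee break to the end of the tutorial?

5 h 5 min

The tutorial starts at 15:13 + 170 min = 18:03.
The keynote ends at 18:03 − 106 min = 16:17.
So registration starts at 16:17.
The tutorial ends at 16:17 + 241 min = 20:18.
From 15:13 to 20:18 is 5 h 5 min.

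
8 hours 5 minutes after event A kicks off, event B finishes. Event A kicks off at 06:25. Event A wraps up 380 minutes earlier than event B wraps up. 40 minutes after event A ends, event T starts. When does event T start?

08:50

Event B ends at 06:25 + 485 min = 14:30.
Event A ends at 14:30 − 380 min = 08:10.
Event T starts at 08:10 + 40 min = 08:50.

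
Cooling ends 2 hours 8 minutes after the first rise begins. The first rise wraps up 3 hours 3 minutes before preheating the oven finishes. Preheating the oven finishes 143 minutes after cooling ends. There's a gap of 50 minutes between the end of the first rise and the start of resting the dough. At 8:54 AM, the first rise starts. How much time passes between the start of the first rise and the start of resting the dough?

Cooling ends at 8:54 AM + 128 min = 11:02 AM.
Preheating the oven ends at 11:02 AM + 143 min = 1:25 PM.
The first rise ends at 1:25 PM − 183 min = 10:22 AM.
Resting the dough starts at 10:22 AM + 50 min = 11:12 AM.
From 8:54 AM to 11:12 AM is 2 hours 18 minutes.

2 hours 18 minutes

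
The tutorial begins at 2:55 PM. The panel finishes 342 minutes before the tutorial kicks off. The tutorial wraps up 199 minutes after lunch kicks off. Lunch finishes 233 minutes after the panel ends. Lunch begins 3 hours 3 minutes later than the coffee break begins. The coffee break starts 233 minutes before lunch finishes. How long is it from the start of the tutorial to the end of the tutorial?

40 minutes

The panel ends at 2:55 PM − 342 min = 9:13 AM.
Lunch ends at 9:13 AM + 233 min = 1:06 PM.
The coffee break starts at 1:06 PM − 233 min = 9:13 AM.
Lunch starts at 9:13 AM + 183 min = 12:16 PM.
The tutorial ends at 12:16 PM + 199 min = 3:35 PM.
From 2:55 PM to 3:35 PM is 40 minutes.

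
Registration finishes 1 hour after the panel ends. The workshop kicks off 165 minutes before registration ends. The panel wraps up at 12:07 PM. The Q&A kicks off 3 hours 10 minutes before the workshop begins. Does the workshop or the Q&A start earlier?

Registration ends at 12:07 PM + 60 min = 1:07 PM.
The workshop starts at 1:07 PM − 165 min = 10:22 AM.
The Q&A starts at 10:22 AM − 190 min = 7:12 AM.
The workshop starts at 10:22 AM and the Q&A starts at 7:12 AM, so the Q&A is first.

the Q&A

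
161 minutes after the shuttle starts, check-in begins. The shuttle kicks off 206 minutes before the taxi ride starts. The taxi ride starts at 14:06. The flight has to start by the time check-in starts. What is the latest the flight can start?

13:21

The shuttle starts at 14:06 − 206 min = 10:40.
Check-in starts at 10:40 + 161 min = 13:21.
The flight is bounded by check-in, so the latest it can start is 13:21.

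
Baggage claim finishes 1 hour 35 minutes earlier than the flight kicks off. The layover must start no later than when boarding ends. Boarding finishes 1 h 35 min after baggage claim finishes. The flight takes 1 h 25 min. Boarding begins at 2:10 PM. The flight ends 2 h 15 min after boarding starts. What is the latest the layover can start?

3:00 PM

The flight ends at 2:10 PM + 135 min = 4:25 PM.
The flight starts at 4:25 PM − 85 min = 3:00 PM.
Baggage claim ends at 3:00 PM − 95 min = 1:25 PM.
Boarding ends at 1:25 PM + 95 min = 3:00 PM.
The layover is bounded by boarding, so the latest it can start is 3:00 PM.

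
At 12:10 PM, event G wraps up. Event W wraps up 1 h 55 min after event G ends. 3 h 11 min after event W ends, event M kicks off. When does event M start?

Event W ends at 12:10 PM + 115 min = 2:05 PM.
Event M starts at 2:05 PM + 191 min = 5:16 PM.

5:16 PM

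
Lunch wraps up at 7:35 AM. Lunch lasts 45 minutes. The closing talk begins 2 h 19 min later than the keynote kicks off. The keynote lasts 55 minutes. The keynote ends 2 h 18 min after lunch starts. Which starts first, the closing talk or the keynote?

Lunch starts at 7:35 AM − 45 min = 6:50 AM.
The keynote ends at 6:50 AM + 138 min = 9:08 AM.
The keynote starts at 9:08 AM − 55 min = 8:13 AM.
The closing talk starts at 8:13 AM + 139 min = 10:32 AM.
The closing talk starts at 10:32 AM and the keynote starts at 8:13 AM, so the keynote is first.

the keynote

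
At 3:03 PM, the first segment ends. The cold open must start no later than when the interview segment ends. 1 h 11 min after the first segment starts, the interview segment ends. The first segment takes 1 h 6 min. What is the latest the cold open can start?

The first segment starts at 3:03 PM − 66 min = 1:57 PM.
The interview segment ends at 1:57 PM + 71 min = 3:08 PM.
The cold open is bounded by the interview segment, so the latest it can start is 3:08 PM.

3:08 PM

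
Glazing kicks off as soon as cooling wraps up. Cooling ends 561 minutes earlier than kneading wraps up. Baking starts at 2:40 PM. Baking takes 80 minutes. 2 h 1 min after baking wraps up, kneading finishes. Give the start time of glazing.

8:40 AM

Baking ends at 2:40 PM + 80 min = 4:00 PM.
Kneading ends at 4:00 PM + 121 min = 6:01 PM.
Cooling ends at 6:01 PM − 561 min = 8:40 AM.
So glazing starts at 8:40 AM.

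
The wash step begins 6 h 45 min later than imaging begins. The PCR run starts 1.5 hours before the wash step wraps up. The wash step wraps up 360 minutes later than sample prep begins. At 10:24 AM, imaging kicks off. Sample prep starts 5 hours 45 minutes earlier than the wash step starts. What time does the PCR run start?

The wash step starts at 10:24 AM + 405 min = 5:09 PM.
Sample prep starts at 5:09 PM − 345 min = 11:24 AM.
The wash step ends at 11:24 AM + 360 min = 5:24 PM.
The PCR run starts at 5:24 PM − 90 min = 3:54 PM.

3:54 PM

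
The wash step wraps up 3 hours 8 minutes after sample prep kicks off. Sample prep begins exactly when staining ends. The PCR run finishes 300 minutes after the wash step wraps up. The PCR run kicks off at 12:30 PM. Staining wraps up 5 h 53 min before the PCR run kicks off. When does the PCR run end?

Staining ends at 12:30 PM − 353 min = 6:37 AM.
So sample prep starts at 6:37 AM.
The wash step ends at 6:37 AM + 188 min = 9:45 AM.
The PCR run ends at 9:45 AM + 300 min = 2:45 PM.

2:45 PM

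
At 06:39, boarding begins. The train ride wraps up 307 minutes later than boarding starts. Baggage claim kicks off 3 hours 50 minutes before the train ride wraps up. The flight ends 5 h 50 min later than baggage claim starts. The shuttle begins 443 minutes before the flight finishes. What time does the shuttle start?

The train ride ends at 06:39 + 307 min = 11:46.
Baggage claim starts at 11:46 − 230 min = 07:56.
The flight ends at 07:56 + 350 min = 13:46.
The shuttle starts at 13:46 − 443 min = 06:23.

06:23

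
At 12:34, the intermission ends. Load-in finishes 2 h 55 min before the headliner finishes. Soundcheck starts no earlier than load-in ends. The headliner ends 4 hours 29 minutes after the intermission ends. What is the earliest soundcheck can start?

14:08

The headliner ends at 12:34 + 269 min = 17:03.
Load-in ends at 17:03 − 175 min = 14:08.
Soundcheck is bounded by load-in, so the earliest it can start is 14:08.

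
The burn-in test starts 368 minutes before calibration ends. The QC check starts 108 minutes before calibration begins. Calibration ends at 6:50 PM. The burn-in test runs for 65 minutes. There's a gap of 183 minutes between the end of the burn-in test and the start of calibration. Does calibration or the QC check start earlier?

the QC check

The burn-in test starts at 6:50 PM − 368 min = 12:42 PM.
The burn-in test ends at 12:42 PM + 65 min = 1:47 PM.
Calibration starts at 1:47 PM + 183 min = 4:50 PM.
The QC check starts at 4:50 PM − 108 min = 3:02 PM.
Calibration starts at 4:50 PM and the QC check starts at 3:02 PM, so the QC check is first.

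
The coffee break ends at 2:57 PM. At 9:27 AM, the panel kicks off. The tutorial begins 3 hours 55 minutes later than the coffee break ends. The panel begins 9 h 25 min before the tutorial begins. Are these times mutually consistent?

The tutorial starts at 2:57 PM + 235 min = 6:52 PM.
The panel starts at 6:52 PM − 565 min = 9:27 AM.
That matches the stated 9:27 AM, so the schedule is consistent.

Yes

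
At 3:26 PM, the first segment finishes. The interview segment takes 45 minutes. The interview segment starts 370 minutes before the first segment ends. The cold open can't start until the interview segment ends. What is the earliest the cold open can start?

10:01 AM

The interview segment starts at 3:26 PM − 370 min = 9:16 AM.
The interview segment ends at 9:16 AM + 45 min = 10:01 AM.
The cold open is bounded by the interview segment, so the earliest it can start is 10:01 AM.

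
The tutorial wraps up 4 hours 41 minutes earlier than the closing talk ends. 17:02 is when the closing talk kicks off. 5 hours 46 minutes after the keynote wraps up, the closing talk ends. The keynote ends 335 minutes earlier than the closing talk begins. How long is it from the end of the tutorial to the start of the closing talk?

270 minutes

The keynote ends at 17:02 − 335 min = 11:27.
The closing talk ends at 11:27 + 346 min = 17:13.
The tutorial ends at 17:13 − 281 min = 12:32.
From 12:32 to 17:02 is 270 minutes.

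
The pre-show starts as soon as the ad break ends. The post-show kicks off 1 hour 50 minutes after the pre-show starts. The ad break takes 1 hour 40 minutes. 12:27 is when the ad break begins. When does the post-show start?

The ad break ends at 12:27 + 100 min = 14:07.
So the pre-show starts at 14:07.
The post-show starts at 14:07 + 110 min = 15:57.

15:57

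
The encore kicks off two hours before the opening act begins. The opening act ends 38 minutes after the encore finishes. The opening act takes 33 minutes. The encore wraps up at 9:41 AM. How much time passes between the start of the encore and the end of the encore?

The opening act ends at 9:41 AM + 38 min = 10:19 AM.
The opening act starts at 10:19 AM − 33 min = 9:46 AM.
The encore starts at 9:46 AM − 120 min = 7:46 AM.
From 7:46 AM to 9:41 AM is 1 hour 55 minutes.

1 hour 55 minutes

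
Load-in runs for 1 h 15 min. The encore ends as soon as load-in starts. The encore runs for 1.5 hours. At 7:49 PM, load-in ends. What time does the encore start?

5:04 PM

Load-in starts at 7:49 PM − 75 min = 6:34 PM.
So the encore ends at 6:34 PM.
The encore starts at 6:34 PM − 90 min = 5:04 PM.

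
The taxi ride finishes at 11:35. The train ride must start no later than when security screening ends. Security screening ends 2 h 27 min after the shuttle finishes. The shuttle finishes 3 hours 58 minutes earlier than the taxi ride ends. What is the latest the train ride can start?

The shuttle ends at 11:35 − 238 min = 07:37.
Security screening ends at 07:37 + 147 min = 10:04.
The train ride is bounded by security screening, so the latest it can start is 10:04.

10:04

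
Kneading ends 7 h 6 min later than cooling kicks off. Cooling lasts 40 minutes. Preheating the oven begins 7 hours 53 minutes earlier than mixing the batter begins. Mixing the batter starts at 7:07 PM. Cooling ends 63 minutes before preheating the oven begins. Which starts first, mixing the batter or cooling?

Preheating the oven starts at 7:07 PM − 473 min = 11:14 AM.
Cooling ends at 11:14 AM − 63 min = 10:11 AM.
Cooling starts at 10:11 AM − 40 min = 9:31 AM.
Mixing the batter starts at 7:07 PM and cooling starts at 9:31 AM, so cooling is first.

cooling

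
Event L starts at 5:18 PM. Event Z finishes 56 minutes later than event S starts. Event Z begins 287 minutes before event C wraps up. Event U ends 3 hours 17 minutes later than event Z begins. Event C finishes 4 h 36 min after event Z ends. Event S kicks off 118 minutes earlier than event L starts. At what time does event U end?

7:22 PM

Event S starts at 5:18 PM − 118 min = 3:20 PM.
Event Z ends at 3:20 PM + 56 min = 4:16 PM.
Event C ends at 4:16 PM + 276 min = 8:52 PM.
Event Z starts at 8:52 PM − 287 min = 4:05 PM.
Event U ends at 4:05 PM + 197 min = 7:22 PM.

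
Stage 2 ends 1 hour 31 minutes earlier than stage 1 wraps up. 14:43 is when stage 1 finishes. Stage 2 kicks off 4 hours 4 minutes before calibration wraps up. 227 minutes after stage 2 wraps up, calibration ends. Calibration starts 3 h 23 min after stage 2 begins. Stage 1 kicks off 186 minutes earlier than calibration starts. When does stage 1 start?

Stage 2 ends at 14:43 − 91 min = 13:12.
Calibration ends at 13:12 + 227 min = 16:59.
Stage 2 starts at 16:59 − 244 min = 12:55.
Calibration starts at 12:55 + 203 min = 16:18.
Stage 1 starts at 16:18 − 186 min = 13:12.

13:12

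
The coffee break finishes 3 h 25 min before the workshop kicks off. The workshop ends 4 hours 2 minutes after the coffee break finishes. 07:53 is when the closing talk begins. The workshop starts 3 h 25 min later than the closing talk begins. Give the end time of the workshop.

The workshop starts at 07:53 + 205 min = 11:18.
The coffee break ends at 11:18 − 205 min = 07:53.
The workshop ends at 07:53 + 242 min = 11:55.

11:55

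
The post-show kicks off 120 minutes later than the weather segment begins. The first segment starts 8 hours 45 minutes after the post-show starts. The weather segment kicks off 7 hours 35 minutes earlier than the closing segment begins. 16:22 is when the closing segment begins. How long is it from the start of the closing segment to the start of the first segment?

The weather segment starts at 16:22 − 455 min = 08:47.
The post-show starts at 08:47 + 120 min = 10:47.
The first segment starts at 10:47 + 525 min = 19:32.
From 16:22 to 19:32 is 3 hours 10 minutes.

3 hours 10 minutes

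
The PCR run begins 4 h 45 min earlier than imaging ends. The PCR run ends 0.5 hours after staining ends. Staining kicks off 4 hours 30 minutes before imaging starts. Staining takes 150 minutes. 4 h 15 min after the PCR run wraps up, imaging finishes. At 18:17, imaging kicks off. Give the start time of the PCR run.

16:17

Staining starts at 18:17 − 270 min = 13:47.
Staining ends at 13:47 + 150 min = 16:17.
The PCR run ends at 16:17 + 30 min = 16:47.
Imaging ends at 16:47 + 255 min = 21:02.
The PCR run starts at 21:02 − 285 min = 16:17.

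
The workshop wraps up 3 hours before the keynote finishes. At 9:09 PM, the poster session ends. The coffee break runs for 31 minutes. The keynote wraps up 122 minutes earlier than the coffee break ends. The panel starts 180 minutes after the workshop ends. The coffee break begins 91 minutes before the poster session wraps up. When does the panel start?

The coffee break starts at 9:09 PM − 91 min = 7:38 PM.
The coffee break ends at 7:38 PM + 31 min = 8:09 PM.
The keynote ends at 8:09 PM − 122 min = 6:07 PM.
The workshop ends at 6:07 PM − 180 min = 3:07 PM.
The panel starts at 3:07 PM + 180 min = 6:07 PM.

6:07 PM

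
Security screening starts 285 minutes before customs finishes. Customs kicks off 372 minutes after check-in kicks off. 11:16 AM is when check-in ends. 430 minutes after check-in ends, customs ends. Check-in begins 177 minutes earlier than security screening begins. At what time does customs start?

4:56 PM

Customs ends at 11:16 AM + 430 min = 6:26 PM.
Security screening starts at 6:26 PM − 285 min = 1:41 PM.
Check-in starts at 1:41 PM − 177 min = 10:44 AM.
Customs starts at 10:44 AM + 372 min = 4:56 PM.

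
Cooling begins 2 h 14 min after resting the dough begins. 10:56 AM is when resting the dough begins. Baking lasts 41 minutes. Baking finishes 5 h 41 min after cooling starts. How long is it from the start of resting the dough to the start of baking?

Cooling starts at 10:56 AM + 134 min = 1:10 PM.
Baking ends at 1:10 PM + 341 min = 6:51 PM.
Baking starts at 6:51 PM − 41 min = 6:10 PM.
From 10:56 AM to 6:10 PM is 434 minutes.

434 minutes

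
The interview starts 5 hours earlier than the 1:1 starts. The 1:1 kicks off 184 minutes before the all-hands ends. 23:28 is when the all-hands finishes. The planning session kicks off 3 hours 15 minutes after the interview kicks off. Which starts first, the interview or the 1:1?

The 1:1 starts at 23:28 − 184 min = 20:24.
The interview starts at 20:24 − 300 min = 15:24.
The interview starts at 15:24 and the 1:1 starts at 20:24, so the interview is first.

the interview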